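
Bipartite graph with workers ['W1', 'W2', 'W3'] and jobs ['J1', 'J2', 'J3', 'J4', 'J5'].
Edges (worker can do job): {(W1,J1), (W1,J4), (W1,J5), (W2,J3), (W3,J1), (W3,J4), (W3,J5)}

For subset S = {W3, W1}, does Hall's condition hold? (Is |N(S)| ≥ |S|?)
Yes: |N(S)| = 3, |S| = 2

Subset S = {W3, W1}
Neighbors N(S) = {J1, J4, J5}

|N(S)| = 3, |S| = 2
Hall's condition: |N(S)| ≥ |S| is satisfied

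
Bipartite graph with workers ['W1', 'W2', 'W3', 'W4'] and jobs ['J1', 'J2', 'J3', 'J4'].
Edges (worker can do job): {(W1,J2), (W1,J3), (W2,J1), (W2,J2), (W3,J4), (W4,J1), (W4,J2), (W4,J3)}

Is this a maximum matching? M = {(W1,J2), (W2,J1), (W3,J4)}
No, size 3 is not maximum

Proposed matching has size 3.
Maximum matching size for this graph: 4.

This is NOT maximum - can be improved to size 4.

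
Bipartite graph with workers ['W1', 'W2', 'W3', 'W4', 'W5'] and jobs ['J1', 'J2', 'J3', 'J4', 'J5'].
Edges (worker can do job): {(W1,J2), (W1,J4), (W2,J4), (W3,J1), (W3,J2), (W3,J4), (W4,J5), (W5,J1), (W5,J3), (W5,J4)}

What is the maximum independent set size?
Maximum independent set = 5

By König's theorem:
- Min vertex cover = Max matching = 5
- Max independent set = Total vertices - Min vertex cover
- Max independent set = 10 - 5 = 5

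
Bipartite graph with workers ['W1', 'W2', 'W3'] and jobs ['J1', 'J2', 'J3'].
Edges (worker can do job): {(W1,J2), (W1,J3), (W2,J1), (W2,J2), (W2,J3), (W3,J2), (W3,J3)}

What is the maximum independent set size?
Maximum independent set = 3

By König's theorem:
- Min vertex cover = Max matching = 3
- Max independent set = Total vertices - Min vertex cover
- Max independent set = 6 - 3 = 3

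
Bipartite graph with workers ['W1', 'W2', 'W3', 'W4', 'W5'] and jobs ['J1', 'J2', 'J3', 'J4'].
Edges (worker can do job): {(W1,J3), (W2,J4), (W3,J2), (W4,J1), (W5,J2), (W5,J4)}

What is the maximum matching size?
Maximum matching size = 4

Maximum matching: {(W1,J3), (W3,J2), (W4,J1), (W5,J4)}
Size: 4

This assigns 4 workers to 4 distinct jobs.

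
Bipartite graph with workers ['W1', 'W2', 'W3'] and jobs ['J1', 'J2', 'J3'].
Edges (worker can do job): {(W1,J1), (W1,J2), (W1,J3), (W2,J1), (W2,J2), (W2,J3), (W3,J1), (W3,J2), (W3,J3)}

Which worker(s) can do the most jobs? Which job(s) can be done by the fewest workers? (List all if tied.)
Most versatile: W1, W2, W3 (3 jobs); Least covered: J1, J2, J3 (3 workers)

Worker degrees (jobs they can do): W1:3, W2:3, W3:3
Job degrees (workers who can do it): J1:3, J2:3, J3:3

Maximum worker degree is 3, achieved by: W1, W2, W3
Minimum job degree is 3, achieved by: J1, J2, J3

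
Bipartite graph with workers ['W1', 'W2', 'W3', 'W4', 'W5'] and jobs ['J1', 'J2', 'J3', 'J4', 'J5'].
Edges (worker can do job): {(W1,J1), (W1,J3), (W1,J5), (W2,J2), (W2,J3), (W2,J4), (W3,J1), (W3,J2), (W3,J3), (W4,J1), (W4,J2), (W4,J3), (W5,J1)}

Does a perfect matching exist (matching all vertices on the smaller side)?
Yes, perfect matching exists (size 5)

Perfect matching: {(W1,J5), (W2,J4), (W3,J2), (W4,J3), (W5,J1)}
All 5 vertices on the smaller side are matched.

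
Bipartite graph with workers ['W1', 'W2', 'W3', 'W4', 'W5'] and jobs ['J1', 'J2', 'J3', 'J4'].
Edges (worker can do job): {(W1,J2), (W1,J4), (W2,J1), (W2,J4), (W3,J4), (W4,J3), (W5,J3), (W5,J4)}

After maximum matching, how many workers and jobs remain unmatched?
Unmatched: 1 workers, 0 jobs

Maximum matching size: 4
Workers: 5 total, 4 matched, 1 unmatched
Jobs: 4 total, 4 matched, 0 unmatched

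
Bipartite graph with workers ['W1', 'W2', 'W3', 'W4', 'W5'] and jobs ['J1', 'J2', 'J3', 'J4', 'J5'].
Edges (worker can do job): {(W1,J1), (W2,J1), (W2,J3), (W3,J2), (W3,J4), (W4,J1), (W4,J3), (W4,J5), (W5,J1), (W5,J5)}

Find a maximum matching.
Matching: {(W1,J1), (W3,J4), (W4,J3), (W5,J5)}

Maximum matching (size 4):
  W1 → J1
  W3 → J4
  W4 → J3
  W5 → J5

Each worker is assigned to at most one job, and each job to at most one worker.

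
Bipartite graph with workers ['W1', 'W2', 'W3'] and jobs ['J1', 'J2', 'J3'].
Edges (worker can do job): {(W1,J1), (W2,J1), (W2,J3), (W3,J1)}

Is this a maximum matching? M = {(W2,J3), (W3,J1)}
Yes, size 2 is maximum

Proposed matching has size 2.
Maximum matching size for this graph: 2.

This is a maximum matching.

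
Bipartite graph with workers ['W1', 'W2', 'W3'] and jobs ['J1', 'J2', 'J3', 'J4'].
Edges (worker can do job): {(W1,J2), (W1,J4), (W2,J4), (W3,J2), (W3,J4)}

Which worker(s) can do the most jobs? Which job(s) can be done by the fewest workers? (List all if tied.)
Most versatile: W1, W3 (2 jobs); Least covered: J1, J3 (0 workers)

Worker degrees (jobs they can do): W1:2, W2:1, W3:2
Job degrees (workers who can do it): J1:0, J2:2, J3:0, J4:3

Maximum worker degree is 2, achieved by: W1, W3
Minimum job degree is 0, achieved by: J1, J3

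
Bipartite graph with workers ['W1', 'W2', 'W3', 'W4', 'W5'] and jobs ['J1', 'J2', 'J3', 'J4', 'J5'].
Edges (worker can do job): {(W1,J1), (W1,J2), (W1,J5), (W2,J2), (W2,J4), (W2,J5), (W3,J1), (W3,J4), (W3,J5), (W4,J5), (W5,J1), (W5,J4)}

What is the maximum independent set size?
Maximum independent set = 6

By König's theorem:
- Min vertex cover = Max matching = 4
- Max independent set = Total vertices - Min vertex cover
- Max independent set = 10 - 4 = 6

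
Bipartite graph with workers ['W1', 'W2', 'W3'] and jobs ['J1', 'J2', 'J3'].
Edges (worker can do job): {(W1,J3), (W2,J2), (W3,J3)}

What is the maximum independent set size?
Maximum independent set = 4

By König's theorem:
- Min vertex cover = Max matching = 2
- Max independent set = Total vertices - Min vertex cover
- Max independent set = 6 - 2 = 4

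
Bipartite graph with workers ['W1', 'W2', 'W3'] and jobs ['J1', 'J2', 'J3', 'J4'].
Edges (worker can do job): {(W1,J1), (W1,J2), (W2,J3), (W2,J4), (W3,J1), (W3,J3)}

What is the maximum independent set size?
Maximum independent set = 4

By König's theorem:
- Min vertex cover = Max matching = 3
- Max independent set = Total vertices - Min vertex cover
- Max independent set = 7 - 3 = 4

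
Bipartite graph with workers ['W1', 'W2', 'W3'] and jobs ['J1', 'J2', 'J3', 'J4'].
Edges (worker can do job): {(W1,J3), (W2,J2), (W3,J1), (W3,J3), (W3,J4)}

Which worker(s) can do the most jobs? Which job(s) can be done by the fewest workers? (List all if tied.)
Most versatile: W3 (3 jobs); Least covered: J1, J2, J4 (1 workers)

Worker degrees (jobs they can do): W1:1, W2:1, W3:3
Job degrees (workers who can do it): J1:1, J2:1, J3:2, J4:1

Maximum worker degree is 3, achieved by: W3
Minimum job degree is 1, achieved by: J1, J2, J4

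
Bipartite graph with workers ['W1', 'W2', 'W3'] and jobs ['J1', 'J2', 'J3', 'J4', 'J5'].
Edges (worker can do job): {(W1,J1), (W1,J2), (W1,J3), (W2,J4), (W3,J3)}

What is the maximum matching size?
Maximum matching size = 3

Maximum matching: {(W1,J2), (W2,J4), (W3,J3)}
Size: 3

This assigns 3 workers to 3 distinct jobs.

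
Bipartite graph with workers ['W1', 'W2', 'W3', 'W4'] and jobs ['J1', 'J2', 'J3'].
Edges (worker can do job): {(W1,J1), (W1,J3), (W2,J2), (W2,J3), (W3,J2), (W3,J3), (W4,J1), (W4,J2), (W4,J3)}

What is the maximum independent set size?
Maximum independent set = 4

By König's theorem:
- Min vertex cover = Max matching = 3
- Max independent set = Total vertices - Min vertex cover
- Max independent set = 7 - 3 = 4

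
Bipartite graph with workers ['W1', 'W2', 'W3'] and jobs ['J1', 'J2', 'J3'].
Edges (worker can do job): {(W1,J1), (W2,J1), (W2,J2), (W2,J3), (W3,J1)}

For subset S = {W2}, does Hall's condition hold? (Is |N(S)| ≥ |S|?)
Yes: |N(S)| = 3, |S| = 1

Subset S = {W2}
Neighbors N(S) = {J1, J2, J3}

|N(S)| = 3, |S| = 1
Hall's condition: |N(S)| ≥ |S| is satisfied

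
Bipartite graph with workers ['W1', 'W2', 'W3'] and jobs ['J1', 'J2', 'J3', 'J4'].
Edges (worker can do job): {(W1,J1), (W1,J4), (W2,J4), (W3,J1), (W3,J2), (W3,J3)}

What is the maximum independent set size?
Maximum independent set = 4

By König's theorem:
- Min vertex cover = Max matching = 3
- Max independent set = Total vertices - Min vertex cover
- Max independent set = 7 - 3 = 4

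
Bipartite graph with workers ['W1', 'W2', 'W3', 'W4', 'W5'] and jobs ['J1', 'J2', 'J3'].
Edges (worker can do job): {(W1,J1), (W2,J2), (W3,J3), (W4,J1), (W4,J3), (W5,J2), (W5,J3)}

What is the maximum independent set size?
Maximum independent set = 5

By König's theorem:
- Min vertex cover = Max matching = 3
- Max independent set = Total vertices - Min vertex cover
- Max independent set = 8 - 3 = 5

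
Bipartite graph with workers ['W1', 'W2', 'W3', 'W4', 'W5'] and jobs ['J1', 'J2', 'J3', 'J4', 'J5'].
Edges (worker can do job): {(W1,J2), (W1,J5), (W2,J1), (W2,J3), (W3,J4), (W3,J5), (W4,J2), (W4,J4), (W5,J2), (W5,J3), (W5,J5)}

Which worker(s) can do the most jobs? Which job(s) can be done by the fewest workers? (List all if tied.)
Most versatile: W5 (3 jobs); Least covered: J1 (1 workers)

Worker degrees (jobs they can do): W1:2, W2:2, W3:2, W4:2, W5:3
Job degrees (workers who can do it): J1:1, J2:3, J3:2, J4:2, J5:3

Maximum worker degree is 3, achieved by: W5
Minimum job degree is 1, achieved by: J1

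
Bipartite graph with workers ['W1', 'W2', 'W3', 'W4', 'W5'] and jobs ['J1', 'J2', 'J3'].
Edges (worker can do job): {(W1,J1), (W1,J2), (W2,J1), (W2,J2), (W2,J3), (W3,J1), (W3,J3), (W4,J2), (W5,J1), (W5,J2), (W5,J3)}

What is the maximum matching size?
Maximum matching size = 3

Maximum matching: {(W2,J3), (W3,J1), (W5,J2)}
Size: 3

This assigns 3 workers to 3 distinct jobs.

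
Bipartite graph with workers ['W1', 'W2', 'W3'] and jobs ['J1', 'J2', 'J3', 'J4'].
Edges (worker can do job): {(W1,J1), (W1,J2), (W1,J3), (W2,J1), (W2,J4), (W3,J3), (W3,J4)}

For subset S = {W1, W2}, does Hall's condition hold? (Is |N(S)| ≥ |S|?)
Yes: |N(S)| = 4, |S| = 2

Subset S = {W1, W2}
Neighbors N(S) = {J1, J2, J3, J4}

|N(S)| = 4, |S| = 2
Hall's condition: |N(S)| ≥ |S| is satisfied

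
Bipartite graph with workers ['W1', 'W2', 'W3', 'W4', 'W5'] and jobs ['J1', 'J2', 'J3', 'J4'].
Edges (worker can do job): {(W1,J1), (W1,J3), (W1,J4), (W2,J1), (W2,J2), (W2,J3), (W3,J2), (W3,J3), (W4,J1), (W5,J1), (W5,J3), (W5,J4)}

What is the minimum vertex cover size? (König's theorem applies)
Minimum vertex cover size = 4

By König's theorem: in bipartite graphs,
min vertex cover = max matching = 4

Maximum matching has size 4, so minimum vertex cover also has size 4.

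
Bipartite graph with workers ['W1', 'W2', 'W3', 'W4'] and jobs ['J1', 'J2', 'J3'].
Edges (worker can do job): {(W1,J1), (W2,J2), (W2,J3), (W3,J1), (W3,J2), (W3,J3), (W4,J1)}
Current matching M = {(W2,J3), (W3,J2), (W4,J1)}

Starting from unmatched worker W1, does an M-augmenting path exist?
No augmenting path from W1

Alternating search from W1 reaches jobs: {J1}.
Every reachable job is already matched in M, and following those matched edges back to workers exposes no further unvisited jobs.
No M-augmenting path from W1 exists.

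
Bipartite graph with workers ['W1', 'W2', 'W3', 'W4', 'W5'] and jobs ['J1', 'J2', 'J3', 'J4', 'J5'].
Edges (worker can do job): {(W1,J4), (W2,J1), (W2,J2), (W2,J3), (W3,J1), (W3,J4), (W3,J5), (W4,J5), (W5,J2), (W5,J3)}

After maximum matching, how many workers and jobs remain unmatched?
Unmatched: 0 workers, 0 jobs

Maximum matching size: 5
Workers: 5 total, 5 matched, 0 unmatched
Jobs: 5 total, 5 matched, 0 unmatched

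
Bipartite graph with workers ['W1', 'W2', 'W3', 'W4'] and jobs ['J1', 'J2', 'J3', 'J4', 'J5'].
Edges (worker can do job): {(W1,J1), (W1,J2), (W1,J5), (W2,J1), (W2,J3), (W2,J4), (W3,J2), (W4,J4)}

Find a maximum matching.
Matching: {(W1,J5), (W2,J1), (W3,J2), (W4,J4)}

Maximum matching (size 4):
  W1 → J5
  W2 → J1
  W3 → J2
  W4 → J4

Each worker is assigned to at most one job, and each job to at most one worker.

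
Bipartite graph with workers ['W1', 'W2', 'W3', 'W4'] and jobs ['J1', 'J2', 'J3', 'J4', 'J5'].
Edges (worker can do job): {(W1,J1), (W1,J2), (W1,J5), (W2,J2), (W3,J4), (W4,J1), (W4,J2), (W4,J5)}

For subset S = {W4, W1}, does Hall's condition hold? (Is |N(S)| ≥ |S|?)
Yes: |N(S)| = 3, |S| = 2

Subset S = {W4, W1}
Neighbors N(S) = {J1, J2, J5}

|N(S)| = 3, |S| = 2
Hall's condition: |N(S)| ≥ |S| is satisfied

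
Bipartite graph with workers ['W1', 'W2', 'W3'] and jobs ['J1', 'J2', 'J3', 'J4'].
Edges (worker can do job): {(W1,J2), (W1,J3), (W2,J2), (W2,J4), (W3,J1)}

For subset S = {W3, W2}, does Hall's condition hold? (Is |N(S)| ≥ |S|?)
Yes: |N(S)| = 3, |S| = 2

Subset S = {W3, W2}
Neighbors N(S) = {J1, J2, J4}

|N(S)| = 3, |S| = 2
Hall's condition: |N(S)| ≥ |S| is satisfied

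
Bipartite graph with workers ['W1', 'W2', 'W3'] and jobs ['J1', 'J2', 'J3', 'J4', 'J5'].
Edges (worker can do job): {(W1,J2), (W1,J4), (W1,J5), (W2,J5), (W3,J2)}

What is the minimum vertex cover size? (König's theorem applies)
Minimum vertex cover size = 3

By König's theorem: in bipartite graphs,
min vertex cover = max matching = 3

Maximum matching has size 3, so minimum vertex cover also has size 3.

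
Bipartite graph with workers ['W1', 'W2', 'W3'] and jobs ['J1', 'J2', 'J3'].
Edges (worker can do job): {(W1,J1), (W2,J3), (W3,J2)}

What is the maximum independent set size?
Maximum independent set = 3

By König's theorem:
- Min vertex cover = Max matching = 3
- Max independent set = Total vertices - Min vertex cover
- Max independent set = 6 - 3 = 3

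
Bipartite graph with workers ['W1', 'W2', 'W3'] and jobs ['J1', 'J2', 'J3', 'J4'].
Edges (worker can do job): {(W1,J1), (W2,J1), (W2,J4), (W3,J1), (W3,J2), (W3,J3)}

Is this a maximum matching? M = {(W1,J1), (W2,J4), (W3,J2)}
Yes, size 3 is maximum

Proposed matching has size 3.
Maximum matching size for this graph: 3.

This is a maximum matching.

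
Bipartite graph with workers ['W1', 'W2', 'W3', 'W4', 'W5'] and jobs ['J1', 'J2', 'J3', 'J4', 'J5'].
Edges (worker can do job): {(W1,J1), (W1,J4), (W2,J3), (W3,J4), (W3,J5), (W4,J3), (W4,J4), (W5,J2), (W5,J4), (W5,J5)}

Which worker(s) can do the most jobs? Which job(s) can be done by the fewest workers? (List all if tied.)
Most versatile: W5 (3 jobs); Least covered: J1, J2 (1 workers)

Worker degrees (jobs they can do): W1:2, W2:1, W3:2, W4:2, W5:3
Job degrees (workers who can do it): J1:1, J2:1, J3:2, J4:4, J5:2

Maximum worker degree is 3, achieved by: W5
Minimum job degree is 1, achieved by: J1, J2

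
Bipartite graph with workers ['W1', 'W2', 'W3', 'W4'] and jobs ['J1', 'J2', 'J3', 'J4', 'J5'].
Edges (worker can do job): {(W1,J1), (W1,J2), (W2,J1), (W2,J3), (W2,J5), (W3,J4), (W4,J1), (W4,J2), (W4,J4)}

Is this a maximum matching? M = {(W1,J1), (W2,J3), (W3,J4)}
No, size 3 is not maximum

Proposed matching has size 3.
Maximum matching size for this graph: 4.

This is NOT maximum - can be improved to size 4.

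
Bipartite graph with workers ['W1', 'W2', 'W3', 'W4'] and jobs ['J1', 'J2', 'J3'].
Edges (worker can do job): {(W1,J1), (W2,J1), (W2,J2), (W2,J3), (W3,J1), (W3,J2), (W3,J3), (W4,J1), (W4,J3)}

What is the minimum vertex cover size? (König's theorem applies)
Minimum vertex cover size = 3

By König's theorem: in bipartite graphs,
min vertex cover = max matching = 3

Maximum matching has size 3, so minimum vertex cover also has size 3.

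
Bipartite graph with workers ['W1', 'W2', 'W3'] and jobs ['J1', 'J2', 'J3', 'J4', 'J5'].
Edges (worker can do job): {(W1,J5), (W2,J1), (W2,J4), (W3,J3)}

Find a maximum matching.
Matching: {(W1,J5), (W2,J4), (W3,J3)}

Maximum matching (size 3):
  W1 → J5
  W2 → J4
  W3 → J3

Each worker is assigned to at most one job, and each job to at most one worker.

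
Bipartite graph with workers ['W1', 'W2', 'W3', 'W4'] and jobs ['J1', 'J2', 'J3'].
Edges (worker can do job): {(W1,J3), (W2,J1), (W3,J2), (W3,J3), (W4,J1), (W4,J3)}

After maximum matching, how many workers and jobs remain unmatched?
Unmatched: 1 workers, 0 jobs

Maximum matching size: 3
Workers: 4 total, 3 matched, 1 unmatched
Jobs: 3 total, 3 matched, 0 unmatched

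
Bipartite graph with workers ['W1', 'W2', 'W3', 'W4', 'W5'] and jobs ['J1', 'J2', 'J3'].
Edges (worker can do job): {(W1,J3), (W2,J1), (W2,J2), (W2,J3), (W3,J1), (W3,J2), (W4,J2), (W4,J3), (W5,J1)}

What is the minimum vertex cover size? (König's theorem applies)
Minimum vertex cover size = 3

By König's theorem: in bipartite graphs,
min vertex cover = max matching = 3

Maximum matching has size 3, so minimum vertex cover also has size 3.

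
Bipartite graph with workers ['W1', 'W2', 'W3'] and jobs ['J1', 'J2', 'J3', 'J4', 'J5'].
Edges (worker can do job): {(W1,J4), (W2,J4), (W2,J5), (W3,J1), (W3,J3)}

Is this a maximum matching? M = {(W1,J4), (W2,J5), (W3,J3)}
Yes, size 3 is maximum

Proposed matching has size 3.
Maximum matching size for this graph: 3.

This is a maximum matching.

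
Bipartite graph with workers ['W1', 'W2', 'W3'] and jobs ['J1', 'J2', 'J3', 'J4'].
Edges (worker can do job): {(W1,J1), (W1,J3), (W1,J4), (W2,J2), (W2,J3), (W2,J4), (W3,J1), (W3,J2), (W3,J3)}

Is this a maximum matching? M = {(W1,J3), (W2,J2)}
No, size 2 is not maximum

Proposed matching has size 2.
Maximum matching size for this graph: 3.

This is NOT maximum - can be improved to size 3.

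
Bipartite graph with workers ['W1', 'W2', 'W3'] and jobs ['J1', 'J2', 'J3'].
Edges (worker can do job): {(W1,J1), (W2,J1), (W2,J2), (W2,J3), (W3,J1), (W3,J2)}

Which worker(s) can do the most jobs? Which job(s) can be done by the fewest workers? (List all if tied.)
Most versatile: W2 (3 jobs); Least covered: J3 (1 workers)

Worker degrees (jobs they can do): W1:1, W2:3, W3:2
Job degrees (workers who can do it): J1:3, J2:2, J3:1

Maximum worker degree is 3, achieved by: W2
Minimum job degree is 1, achieved by: J3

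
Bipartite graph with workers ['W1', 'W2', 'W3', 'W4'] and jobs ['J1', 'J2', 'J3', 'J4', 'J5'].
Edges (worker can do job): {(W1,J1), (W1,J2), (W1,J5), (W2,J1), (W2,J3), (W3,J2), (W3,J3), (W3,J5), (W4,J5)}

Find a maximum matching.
Matching: {(W1,J1), (W2,J3), (W3,J2), (W4,J5)}

Maximum matching (size 4):
  W1 → J1
  W2 → J3
  W3 → J2
  W4 → J5

Each worker is assigned to at most one job, and each job to at most one worker.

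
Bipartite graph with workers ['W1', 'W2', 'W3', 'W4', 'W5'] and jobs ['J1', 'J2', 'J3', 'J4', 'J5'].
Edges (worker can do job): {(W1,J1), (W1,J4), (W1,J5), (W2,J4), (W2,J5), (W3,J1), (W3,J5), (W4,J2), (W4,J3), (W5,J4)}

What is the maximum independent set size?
Maximum independent set = 6

By König's theorem:
- Min vertex cover = Max matching = 4
- Max independent set = Total vertices - Min vertex cover
- Max independent set = 10 - 4 = 6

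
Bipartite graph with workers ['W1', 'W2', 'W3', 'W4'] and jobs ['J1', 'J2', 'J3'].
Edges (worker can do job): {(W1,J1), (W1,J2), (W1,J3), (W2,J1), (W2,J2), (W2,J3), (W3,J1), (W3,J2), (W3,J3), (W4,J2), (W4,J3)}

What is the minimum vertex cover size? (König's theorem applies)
Minimum vertex cover size = 3

By König's theorem: in bipartite graphs,
min vertex cover = max matching = 3

Maximum matching has size 3, so minimum vertex cover also has size 3.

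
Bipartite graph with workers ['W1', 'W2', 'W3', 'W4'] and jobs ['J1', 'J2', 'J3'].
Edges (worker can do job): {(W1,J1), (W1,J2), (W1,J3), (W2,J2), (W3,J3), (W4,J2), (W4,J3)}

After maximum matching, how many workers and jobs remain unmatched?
Unmatched: 1 workers, 0 jobs

Maximum matching size: 3
Workers: 4 total, 3 matched, 1 unmatched
Jobs: 3 total, 3 matched, 0 unmatched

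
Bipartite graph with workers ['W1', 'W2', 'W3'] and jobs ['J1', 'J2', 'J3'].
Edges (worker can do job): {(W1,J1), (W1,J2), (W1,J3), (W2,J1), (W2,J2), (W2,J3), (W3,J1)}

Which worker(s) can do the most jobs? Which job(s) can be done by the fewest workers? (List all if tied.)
Most versatile: W1, W2 (3 jobs); Least covered: J2, J3 (2 workers)

Worker degrees (jobs they can do): W1:3, W2:3, W3:1
Job degrees (workers who can do it): J1:3, J2:2, J3:2

Maximum worker degree is 3, achieved by: W1, W2
Minimum job degree is 2, achieved by: J2, J3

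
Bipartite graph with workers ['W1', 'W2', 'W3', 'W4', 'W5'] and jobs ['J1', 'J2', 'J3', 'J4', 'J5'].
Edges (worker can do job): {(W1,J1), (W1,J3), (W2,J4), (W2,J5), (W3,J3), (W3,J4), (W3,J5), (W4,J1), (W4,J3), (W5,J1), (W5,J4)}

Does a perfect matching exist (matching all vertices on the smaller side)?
No, maximum matching has size 4 < 5

Maximum matching has size 4, need 5 for perfect matching.
Unmatched workers: ['W1']
Unmatched jobs: ['J2']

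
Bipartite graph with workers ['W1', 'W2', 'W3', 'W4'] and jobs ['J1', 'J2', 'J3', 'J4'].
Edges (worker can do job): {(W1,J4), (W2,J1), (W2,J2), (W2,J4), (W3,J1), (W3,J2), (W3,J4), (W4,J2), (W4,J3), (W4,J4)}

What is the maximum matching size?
Maximum matching size = 4

Maximum matching: {(W1,J4), (W2,J1), (W3,J2), (W4,J3)}
Size: 4

This assigns 4 workers to 4 distinct jobs.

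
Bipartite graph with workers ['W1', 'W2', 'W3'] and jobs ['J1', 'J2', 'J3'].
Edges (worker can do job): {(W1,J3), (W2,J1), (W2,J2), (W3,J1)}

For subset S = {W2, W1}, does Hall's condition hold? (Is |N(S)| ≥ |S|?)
Yes: |N(S)| = 3, |S| = 2

Subset S = {W2, W1}
Neighbors N(S) = {J1, J2, J3}

|N(S)| = 3, |S| = 2
Hall's condition: |N(S)| ≥ |S| is satisfied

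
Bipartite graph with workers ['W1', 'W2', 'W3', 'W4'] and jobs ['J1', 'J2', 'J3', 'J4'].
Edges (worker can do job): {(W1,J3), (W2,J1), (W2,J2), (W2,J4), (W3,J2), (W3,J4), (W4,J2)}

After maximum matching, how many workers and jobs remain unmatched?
Unmatched: 0 workers, 0 jobs

Maximum matching size: 4
Workers: 4 total, 4 matched, 0 unmatched
Jobs: 4 total, 4 matched, 0 unmatched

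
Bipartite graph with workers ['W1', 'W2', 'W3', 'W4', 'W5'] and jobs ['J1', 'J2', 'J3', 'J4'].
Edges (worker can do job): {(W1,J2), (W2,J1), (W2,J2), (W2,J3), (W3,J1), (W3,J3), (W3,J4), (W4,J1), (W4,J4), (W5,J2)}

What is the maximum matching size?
Maximum matching size = 4

Maximum matching: {(W2,J1), (W3,J3), (W4,J4), (W5,J2)}
Size: 4

This assigns 4 workers to 4 distinct jobs.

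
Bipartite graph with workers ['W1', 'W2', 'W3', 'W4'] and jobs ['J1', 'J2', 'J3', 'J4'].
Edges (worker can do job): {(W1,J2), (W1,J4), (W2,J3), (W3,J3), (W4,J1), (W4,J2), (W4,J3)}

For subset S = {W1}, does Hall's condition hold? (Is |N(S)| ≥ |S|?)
Yes: |N(S)| = 2, |S| = 1

Subset S = {W1}
Neighbors N(S) = {J2, J4}

|N(S)| = 2, |S| = 1
Hall's condition: |N(S)| ≥ |S| is satisfied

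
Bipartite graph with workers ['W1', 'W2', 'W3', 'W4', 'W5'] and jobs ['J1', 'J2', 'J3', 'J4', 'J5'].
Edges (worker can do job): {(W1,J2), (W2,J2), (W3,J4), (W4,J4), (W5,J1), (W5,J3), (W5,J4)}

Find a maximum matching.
Matching: {(W1,J2), (W3,J4), (W5,J1)}

Maximum matching (size 3):
  W1 → J2
  W3 → J4
  W5 → J1

Each worker is assigned to at most one job, and each job to at most one worker.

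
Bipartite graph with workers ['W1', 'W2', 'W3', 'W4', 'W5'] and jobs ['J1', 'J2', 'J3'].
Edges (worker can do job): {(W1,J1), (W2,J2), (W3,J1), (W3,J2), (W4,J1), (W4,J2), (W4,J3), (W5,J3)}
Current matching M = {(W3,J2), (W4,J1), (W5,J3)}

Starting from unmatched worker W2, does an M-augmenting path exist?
No augmenting path from W2

Alternating search from W2 reaches jobs: {J1, J2, J3}.
Every reachable job is already matched in M, and following those matched edges back to workers exposes no further unvisited jobs.
No M-augmenting path from W2 exists.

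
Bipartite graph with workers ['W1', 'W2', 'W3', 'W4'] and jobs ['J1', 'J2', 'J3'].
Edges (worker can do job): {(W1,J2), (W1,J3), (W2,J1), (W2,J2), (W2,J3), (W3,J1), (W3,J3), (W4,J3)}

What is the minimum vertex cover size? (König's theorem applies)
Minimum vertex cover size = 3

By König's theorem: in bipartite graphs,
min vertex cover = max matching = 3

Maximum matching has size 3, so minimum vertex cover also has size 3.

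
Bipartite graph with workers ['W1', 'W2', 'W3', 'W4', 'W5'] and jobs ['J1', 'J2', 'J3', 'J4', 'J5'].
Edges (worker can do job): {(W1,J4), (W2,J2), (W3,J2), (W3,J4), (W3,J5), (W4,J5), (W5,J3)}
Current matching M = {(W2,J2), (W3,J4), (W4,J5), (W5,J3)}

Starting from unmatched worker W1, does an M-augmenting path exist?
No augmenting path from W1

Alternating search from W1 reaches jobs: {J2, J4, J5}.
Every reachable job is already matched in M, and following those matched edges back to workers exposes no further unvisited jobs.
No M-augmenting path from W1 exists.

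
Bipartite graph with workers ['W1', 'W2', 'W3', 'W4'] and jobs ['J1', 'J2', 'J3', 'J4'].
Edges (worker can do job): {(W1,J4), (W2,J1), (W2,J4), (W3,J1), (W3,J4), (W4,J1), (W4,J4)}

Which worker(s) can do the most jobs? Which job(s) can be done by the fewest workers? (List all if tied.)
Most versatile: W2, W3, W4 (2 jobs); Least covered: J2, J3 (0 workers)

Worker degrees (jobs they can do): W1:1, W2:2, W3:2, W4:2
Job degrees (workers who can do it): J1:3, J2:0, J3:0, J4:4

Maximum worker degree is 2, achieved by: W2, W3, W4
Minimum job degree is 0, achieved by: J2, J3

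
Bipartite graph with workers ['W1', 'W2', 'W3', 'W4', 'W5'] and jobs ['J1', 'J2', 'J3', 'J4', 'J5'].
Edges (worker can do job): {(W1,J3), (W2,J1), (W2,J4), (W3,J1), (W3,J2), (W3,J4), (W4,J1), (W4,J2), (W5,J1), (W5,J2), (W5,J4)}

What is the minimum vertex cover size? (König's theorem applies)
Minimum vertex cover size = 4

By König's theorem: in bipartite graphs,
min vertex cover = max matching = 4

Maximum matching has size 4, so minimum vertex cover also has size 4.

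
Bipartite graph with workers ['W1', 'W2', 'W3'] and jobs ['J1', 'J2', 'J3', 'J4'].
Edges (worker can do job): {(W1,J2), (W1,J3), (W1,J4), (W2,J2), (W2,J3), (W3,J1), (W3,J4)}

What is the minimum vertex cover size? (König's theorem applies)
Minimum vertex cover size = 3

By König's theorem: in bipartite graphs,
min vertex cover = max matching = 3

Maximum matching has size 3, so minimum vertex cover also has size 3.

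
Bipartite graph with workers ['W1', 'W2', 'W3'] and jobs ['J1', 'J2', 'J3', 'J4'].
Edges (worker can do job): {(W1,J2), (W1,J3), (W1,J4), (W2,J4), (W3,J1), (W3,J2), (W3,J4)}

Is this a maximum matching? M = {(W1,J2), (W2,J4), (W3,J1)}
Yes, size 3 is maximum

Proposed matching has size 3.
Maximum matching size for this graph: 3.

This is a maximum matching.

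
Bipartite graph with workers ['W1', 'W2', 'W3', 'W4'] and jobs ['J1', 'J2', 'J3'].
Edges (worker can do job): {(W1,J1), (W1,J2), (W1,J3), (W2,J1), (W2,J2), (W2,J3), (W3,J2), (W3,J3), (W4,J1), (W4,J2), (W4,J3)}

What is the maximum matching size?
Maximum matching size = 3

Maximum matching: {(W1,J2), (W3,J3), (W4,J1)}
Size: 3

This assigns 3 workers to 3 distinct jobs.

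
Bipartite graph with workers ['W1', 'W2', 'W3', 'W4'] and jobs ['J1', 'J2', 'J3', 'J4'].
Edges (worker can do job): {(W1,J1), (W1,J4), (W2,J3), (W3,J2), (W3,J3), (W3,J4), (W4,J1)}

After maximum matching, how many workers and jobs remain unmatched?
Unmatched: 0 workers, 0 jobs

Maximum matching size: 4
Workers: 4 total, 4 matched, 0 unmatched
Jobs: 4 total, 4 matched, 0 unmatched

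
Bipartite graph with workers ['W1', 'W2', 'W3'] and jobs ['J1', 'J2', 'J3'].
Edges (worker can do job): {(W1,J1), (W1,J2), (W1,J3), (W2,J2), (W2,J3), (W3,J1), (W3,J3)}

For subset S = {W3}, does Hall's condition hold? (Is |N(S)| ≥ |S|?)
Yes: |N(S)| = 2, |S| = 1

Subset S = {W3}
Neighbors N(S) = {J1, J3}

|N(S)| = 2, |S| = 1
Hall's condition: |N(S)| ≥ |S| is satisfied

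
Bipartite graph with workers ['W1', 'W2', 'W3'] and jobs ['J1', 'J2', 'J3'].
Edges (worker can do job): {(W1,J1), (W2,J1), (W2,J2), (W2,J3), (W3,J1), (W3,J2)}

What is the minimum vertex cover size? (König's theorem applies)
Minimum vertex cover size = 3

By König's theorem: in bipartite graphs,
min vertex cover = max matching = 3

Maximum matching has size 3, so minimum vertex cover also has size 3.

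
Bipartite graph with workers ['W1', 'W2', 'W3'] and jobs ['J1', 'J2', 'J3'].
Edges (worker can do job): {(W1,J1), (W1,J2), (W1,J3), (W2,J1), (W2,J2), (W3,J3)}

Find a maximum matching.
Matching: {(W1,J2), (W2,J1), (W3,J3)}

Maximum matching (size 3):
  W1 → J2
  W2 → J1
  W3 → J3

Each worker is assigned to at most one job, and each job to at most one worker.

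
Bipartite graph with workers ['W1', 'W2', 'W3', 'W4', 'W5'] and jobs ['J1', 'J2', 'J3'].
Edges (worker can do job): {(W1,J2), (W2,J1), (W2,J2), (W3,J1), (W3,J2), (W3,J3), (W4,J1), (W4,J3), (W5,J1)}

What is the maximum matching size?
Maximum matching size = 3

Maximum matching: {(W1,J2), (W3,J1), (W4,J3)}
Size: 3

This assigns 3 workers to 3 distinct jobs.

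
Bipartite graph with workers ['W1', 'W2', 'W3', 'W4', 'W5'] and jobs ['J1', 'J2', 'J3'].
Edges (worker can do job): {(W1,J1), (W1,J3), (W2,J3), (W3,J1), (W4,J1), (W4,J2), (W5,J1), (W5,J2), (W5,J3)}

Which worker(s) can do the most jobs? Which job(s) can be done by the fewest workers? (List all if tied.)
Most versatile: W5 (3 jobs); Least covered: J2 (2 workers)

Worker degrees (jobs they can do): W1:2, W2:1, W3:1, W4:2, W5:3
Job degrees (workers who can do it): J1:4, J2:2, J3:3

Maximum worker degree is 3, achieved by: W5
Minimum job degree is 2, achieved by: J2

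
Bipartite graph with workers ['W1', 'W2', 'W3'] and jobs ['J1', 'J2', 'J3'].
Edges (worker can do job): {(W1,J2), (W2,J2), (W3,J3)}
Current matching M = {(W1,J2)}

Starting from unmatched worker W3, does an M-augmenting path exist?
Yes: W3 → J3

An M-augmenting path alternates non-matching / matching edges, starting and ending at unmatched vertices.
Path: W3 → J3
(J3 is unmatched in M, so the path is augmenting.)
Flipping edges along this path would increase |M| from 1 to 2.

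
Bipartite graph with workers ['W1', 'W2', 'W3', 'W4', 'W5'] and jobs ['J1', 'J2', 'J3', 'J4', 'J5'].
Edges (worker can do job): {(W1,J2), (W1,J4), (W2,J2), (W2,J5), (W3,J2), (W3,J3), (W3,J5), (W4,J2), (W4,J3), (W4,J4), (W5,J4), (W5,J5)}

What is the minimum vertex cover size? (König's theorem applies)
Minimum vertex cover size = 4

By König's theorem: in bipartite graphs,
min vertex cover = max matching = 4

Maximum matching has size 4, so minimum vertex cover also has size 4.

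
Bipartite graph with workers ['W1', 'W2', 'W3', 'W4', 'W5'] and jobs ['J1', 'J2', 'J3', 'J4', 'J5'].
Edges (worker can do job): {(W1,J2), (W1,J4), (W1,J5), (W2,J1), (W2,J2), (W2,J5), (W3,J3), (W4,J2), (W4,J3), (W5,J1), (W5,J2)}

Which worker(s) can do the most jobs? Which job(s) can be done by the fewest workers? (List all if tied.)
Most versatile: W1, W2 (3 jobs); Least covered: J4 (1 workers)

Worker degrees (jobs they can do): W1:3, W2:3, W3:1, W4:2, W5:2
Job degrees (workers who can do it): J1:2, J2:4, J3:2, J4:1, J5:2

Maximum worker degree is 3, achieved by: W1, W2
Minimum job degree is 1, achieved by: J4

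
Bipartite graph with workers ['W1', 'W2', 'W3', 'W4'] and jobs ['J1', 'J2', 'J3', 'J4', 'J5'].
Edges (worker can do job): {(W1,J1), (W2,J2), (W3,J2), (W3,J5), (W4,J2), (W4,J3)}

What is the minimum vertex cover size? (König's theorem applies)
Minimum vertex cover size = 4

By König's theorem: in bipartite graphs,
min vertex cover = max matching = 4

Maximum matching has size 4, so minimum vertex cover also has size 4.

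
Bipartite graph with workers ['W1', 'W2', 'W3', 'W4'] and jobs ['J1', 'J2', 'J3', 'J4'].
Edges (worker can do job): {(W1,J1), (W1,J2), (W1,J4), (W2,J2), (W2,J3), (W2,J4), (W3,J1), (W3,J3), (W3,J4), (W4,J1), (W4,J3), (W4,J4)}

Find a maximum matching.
Matching: {(W1,J1), (W2,J2), (W3,J3), (W4,J4)}

Maximum matching (size 4):
  W1 → J1
  W2 → J2
  W3 → J3
  W4 → J4

Each worker is assigned to at most one job, and each job to at most one worker.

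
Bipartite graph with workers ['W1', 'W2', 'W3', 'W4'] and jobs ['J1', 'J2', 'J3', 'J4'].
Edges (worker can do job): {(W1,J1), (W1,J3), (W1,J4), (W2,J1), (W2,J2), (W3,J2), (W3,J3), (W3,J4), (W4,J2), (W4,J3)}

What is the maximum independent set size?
Maximum independent set = 4

By König's theorem:
- Min vertex cover = Max matching = 4
- Max independent set = Total vertices - Min vertex cover
- Max independent set = 8 - 4 = 4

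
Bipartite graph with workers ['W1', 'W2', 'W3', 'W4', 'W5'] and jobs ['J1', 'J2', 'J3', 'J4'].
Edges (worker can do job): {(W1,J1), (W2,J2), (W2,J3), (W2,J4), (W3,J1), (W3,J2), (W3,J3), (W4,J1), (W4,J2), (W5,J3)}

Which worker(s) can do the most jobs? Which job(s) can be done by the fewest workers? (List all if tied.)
Most versatile: W2, W3 (3 jobs); Least covered: J4 (1 workers)

Worker degrees (jobs they can do): W1:1, W2:3, W3:3, W4:2, W5:1
Job degrees (workers who can do it): J1:3, J2:3, J3:3, J4:1

Maximum worker degree is 3, achieved by: W2, W3
Minimum job degree is 1, achieved by: J4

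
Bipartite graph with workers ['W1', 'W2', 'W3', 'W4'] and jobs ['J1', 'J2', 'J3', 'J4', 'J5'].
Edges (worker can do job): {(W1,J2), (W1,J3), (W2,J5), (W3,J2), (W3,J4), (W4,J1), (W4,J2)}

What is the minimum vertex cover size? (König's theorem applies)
Minimum vertex cover size = 4

By König's theorem: in bipartite graphs,
min vertex cover = max matching = 4

Maximum matching has size 4, so minimum vertex cover also has size 4.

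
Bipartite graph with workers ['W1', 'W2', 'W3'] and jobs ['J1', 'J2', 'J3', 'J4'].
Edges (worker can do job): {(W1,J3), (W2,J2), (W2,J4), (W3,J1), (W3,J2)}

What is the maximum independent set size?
Maximum independent set = 4

By König's theorem:
- Min vertex cover = Max matching = 3
- Max independent set = Total vertices - Min vertex cover
- Max independent set = 7 - 3 = 4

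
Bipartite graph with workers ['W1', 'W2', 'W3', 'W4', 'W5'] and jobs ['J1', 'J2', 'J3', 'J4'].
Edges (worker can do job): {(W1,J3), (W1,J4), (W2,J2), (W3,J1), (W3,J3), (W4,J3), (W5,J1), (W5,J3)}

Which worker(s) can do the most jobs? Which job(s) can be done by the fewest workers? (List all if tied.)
Most versatile: W1, W3, W5 (2 jobs); Least covered: J2, J4 (1 workers)

Worker degrees (jobs they can do): W1:2, W2:1, W3:2, W4:1, W5:2
Job degrees (workers who can do it): J1:2, J2:1, J3:4, J4:1

Maximum worker degree is 2, achieved by: W1, W3, W5
Minimum job degree is 1, achieved by: J2, J4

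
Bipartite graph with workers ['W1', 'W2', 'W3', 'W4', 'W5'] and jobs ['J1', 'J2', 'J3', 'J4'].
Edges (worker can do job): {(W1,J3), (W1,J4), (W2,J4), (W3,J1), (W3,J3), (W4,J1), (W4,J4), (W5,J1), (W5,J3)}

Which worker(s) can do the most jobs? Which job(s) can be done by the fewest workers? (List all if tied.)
Most versatile: W1, W3, W4, W5 (2 jobs); Least covered: J2 (0 workers)

Worker degrees (jobs they can do): W1:2, W2:1, W3:2, W4:2, W5:2
Job degrees (workers who can do it): J1:3, J2:0, J3:3, J4:3

Maximum worker degree is 2, achieved by: W1, W3, W4, W5
Minimum job degree is 0, achieved by: J2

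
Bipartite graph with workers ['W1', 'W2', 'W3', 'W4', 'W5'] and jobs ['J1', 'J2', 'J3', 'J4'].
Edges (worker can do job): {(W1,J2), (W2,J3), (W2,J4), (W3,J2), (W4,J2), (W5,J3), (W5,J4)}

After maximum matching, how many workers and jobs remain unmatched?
Unmatched: 2 workers, 1 jobs

Maximum matching size: 3
Workers: 5 total, 3 matched, 2 unmatched
Jobs: 4 total, 3 matched, 1 unmatched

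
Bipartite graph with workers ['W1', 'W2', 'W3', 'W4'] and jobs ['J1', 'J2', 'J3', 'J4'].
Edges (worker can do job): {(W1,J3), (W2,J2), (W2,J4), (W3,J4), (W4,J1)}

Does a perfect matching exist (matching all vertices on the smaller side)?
Yes, perfect matching exists (size 4)

Perfect matching: {(W1,J3), (W2,J2), (W3,J4), (W4,J1)}
All 4 vertices on the smaller side are matched.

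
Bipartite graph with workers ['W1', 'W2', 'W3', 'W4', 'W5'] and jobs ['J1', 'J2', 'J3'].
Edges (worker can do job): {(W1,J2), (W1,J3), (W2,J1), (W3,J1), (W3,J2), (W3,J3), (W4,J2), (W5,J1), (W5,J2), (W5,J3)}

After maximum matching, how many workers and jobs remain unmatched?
Unmatched: 2 workers, 0 jobs

Maximum matching size: 3
Workers: 5 total, 3 matched, 2 unmatched
Jobs: 3 total, 3 matched, 0 unmatched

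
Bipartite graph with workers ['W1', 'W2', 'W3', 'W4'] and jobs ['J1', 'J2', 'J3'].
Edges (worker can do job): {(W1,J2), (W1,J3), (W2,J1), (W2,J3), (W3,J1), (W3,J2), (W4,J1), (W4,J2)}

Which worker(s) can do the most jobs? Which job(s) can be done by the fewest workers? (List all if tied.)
Most versatile: W1, W2, W3, W4 (2 jobs); Least covered: J3 (2 workers)

Worker degrees (jobs they can do): W1:2, W2:2, W3:2, W4:2
Job degrees (workers who can do it): J1:3, J2:3, J3:2

Maximum worker degree is 2, achieved by: W1, W2, W3, W4
Minimum job degree is 2, achieved by: J3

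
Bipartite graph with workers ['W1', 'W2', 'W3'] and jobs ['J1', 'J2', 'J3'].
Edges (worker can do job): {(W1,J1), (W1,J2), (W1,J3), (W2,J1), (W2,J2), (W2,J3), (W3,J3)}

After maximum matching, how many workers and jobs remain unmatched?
Unmatched: 0 workers, 0 jobs

Maximum matching size: 3
Workers: 3 total, 3 matched, 0 unmatched
Jobs: 3 total, 3 matched, 0 unmatched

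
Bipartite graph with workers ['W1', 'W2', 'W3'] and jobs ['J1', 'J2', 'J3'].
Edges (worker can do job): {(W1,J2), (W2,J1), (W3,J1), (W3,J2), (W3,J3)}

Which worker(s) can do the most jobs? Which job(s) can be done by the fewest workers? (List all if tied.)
Most versatile: W3 (3 jobs); Least covered: J3 (1 workers)

Worker degrees (jobs they can do): W1:1, W2:1, W3:3
Job degrees (workers who can do it): J1:2, J2:2, J3:1

Maximum worker degree is 3, achieved by: W3
Minimum job degree is 1, achieved by: J3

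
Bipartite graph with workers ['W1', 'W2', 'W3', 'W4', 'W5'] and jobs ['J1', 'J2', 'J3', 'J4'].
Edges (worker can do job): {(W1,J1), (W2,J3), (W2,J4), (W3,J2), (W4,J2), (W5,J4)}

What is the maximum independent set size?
Maximum independent set = 5

By König's theorem:
- Min vertex cover = Max matching = 4
- Max independent set = Total vertices - Min vertex cover
- Max independent set = 9 - 4 = 5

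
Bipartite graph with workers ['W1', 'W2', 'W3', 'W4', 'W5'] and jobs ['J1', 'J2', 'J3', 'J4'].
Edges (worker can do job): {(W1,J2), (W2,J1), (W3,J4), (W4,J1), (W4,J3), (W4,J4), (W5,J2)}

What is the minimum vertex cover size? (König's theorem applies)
Minimum vertex cover size = 4

By König's theorem: in bipartite graphs,
min vertex cover = max matching = 4

Maximum matching has size 4, so minimum vertex cover also has size 4.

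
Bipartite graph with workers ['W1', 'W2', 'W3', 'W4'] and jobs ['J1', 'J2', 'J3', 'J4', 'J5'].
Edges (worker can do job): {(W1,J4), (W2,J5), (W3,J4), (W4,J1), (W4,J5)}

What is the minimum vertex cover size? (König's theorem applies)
Minimum vertex cover size = 3

By König's theorem: in bipartite graphs,
min vertex cover = max matching = 3

Maximum matching has size 3, so minimum vertex cover also has size 3.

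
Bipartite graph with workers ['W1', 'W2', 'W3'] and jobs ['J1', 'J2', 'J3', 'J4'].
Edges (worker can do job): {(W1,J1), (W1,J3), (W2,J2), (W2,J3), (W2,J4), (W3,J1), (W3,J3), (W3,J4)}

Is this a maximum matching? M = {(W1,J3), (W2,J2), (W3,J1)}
Yes, size 3 is maximum

Proposed matching has size 3.
Maximum matching size for this graph: 3.

This is a maximum matching.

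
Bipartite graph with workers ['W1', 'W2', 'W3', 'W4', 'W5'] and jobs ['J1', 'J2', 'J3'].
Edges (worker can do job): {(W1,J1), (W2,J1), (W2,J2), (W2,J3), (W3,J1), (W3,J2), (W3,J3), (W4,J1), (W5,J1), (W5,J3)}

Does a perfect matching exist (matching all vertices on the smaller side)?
Yes, perfect matching exists (size 3)

Perfect matching: {(W2,J2), (W3,J3), (W5,J1)}
All 3 vertices on the smaller side are matched.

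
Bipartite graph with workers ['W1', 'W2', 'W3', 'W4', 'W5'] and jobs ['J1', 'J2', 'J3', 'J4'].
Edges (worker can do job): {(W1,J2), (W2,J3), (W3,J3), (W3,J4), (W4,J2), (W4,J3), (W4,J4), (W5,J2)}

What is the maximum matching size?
Maximum matching size = 3

Maximum matching: {(W3,J3), (W4,J4), (W5,J2)}
Size: 3

This assigns 3 workers to 3 distinct jobs.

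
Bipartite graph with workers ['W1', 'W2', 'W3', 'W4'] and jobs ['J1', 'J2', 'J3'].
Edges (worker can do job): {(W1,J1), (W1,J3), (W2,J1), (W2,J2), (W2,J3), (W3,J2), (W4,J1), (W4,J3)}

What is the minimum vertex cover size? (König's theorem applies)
Minimum vertex cover size = 3

By König's theorem: in bipartite graphs,
min vertex cover = max matching = 3

Maximum matching has size 3, so minimum vertex cover also has size 3.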